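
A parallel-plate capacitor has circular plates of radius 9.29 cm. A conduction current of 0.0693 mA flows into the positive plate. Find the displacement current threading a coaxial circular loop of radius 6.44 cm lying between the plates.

Between the plates the displacement current equals the wire current: I_d = 0.0693 mA = 6.93×10^-5 A.
Since J_d is uniform, the enclosed fraction is (r/R)² = 0.4806, giving I_d,enc = 3.33×10^-5 A.

3.33×10^-5 A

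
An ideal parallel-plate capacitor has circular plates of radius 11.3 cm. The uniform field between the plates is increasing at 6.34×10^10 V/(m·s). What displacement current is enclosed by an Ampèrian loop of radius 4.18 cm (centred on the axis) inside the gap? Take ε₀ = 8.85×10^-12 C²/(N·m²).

3.08×10^-3 A

I_d = ε₀ dΦ_E/dt = ε₀ πR² (dE/dt) = (8.85×10^-12)(0.04011)(6.34×10^10) = 0.02251 A through the full plate area.
Through an area πr² the displacement current is I_d·(πr²/πR²) = I_d (r/R)² = 3.08×10^-3 A.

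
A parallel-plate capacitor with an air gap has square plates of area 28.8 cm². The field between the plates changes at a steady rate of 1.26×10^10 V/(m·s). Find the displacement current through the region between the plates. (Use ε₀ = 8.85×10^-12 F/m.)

I_d = ε₀ A (dE/dt) = (8.85×10^-12)(2.88×10^-3 m²)(1.26×10^10) = 3.21×10^-4 A.

3.21×10^-4 A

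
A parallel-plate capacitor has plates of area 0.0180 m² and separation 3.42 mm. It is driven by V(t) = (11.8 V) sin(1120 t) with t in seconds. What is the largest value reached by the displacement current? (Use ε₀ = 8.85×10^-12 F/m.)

6.16×10^-7 A

The displacement current equals the conduction current C dV/dt, which peaks at C V₀ ω.
With C = ε₀A/d = (8.85×10^-12)(0.0180)/(3.42×10^-3) = 4.658×10^-11 F and ω = 1120 rad/s, I_d,max = (4.658×10^-11)(11.8)(1120) = 6.16×10^-7 A.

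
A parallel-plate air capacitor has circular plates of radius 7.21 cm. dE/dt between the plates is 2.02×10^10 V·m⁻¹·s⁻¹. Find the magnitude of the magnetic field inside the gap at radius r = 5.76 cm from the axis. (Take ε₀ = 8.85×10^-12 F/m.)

Through the whole plate area (πR² = 0.01633 m²), I_d = ε₀ πR² dE/dt = 2.919×10^-3 A.
An Ampèrian loop of radius r encloses a fraction (r/R)² of I_d. Then B·2πr = μ₀ I_d (r/R)², giving B = μ₀ I_d r/(2πR²) = 6.47×10^-9 T.

6.47×10^-9 T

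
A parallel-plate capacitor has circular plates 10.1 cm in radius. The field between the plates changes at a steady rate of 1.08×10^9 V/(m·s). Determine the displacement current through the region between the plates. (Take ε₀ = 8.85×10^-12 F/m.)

3.06×10^-4 A

With a uniform field, Φ_E = EA, so I_d = ε₀ A dE/dt = 3.06×10^-4 A.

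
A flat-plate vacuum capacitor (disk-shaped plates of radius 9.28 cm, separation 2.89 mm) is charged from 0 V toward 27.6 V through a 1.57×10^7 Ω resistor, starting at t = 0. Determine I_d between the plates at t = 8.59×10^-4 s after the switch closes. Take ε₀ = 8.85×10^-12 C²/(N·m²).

C = ε₀A/d = (8.85×10^-12)(0.02705)/(2.89×10^-3) = 8.283×10^-11 F, so τ = RC = 1.300×10^-3 s.
The conduction current is I(t) = (V₀/R) e^(−t/τ), and the displacement current between the plates equals it.
t/τ = 0.6608; I_d = (27.6/1.57×10^7) · e^(−0.6608) = (1.758×10^-6)(0.5164) = 9.08×10^-7 A.

9.08×10^-7 A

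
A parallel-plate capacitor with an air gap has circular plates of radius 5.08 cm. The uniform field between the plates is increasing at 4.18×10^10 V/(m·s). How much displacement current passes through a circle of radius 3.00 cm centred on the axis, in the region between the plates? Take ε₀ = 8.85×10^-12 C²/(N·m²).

I_d = ε₀ dΦ_E/dt = ε₀ πR² (dE/dt) = (8.85×10^-12)(8.107×10^-3)(4.18×10^10) = 2.999×10^-3 A through the full plate area.
Since J_d is uniform, the enclosed fraction is (r/R)² = 0.3488, giving I_d,enc = 1.05×10^-3 A.

1.05×10^-3 A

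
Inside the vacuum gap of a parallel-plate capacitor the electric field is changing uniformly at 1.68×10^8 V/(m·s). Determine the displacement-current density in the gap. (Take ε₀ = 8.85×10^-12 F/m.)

The displacement-current density is ε₀ ∂E/∂t = (8.85×10^-12)(1.68×10^8) = 1.49×10^-3 A/m².

1.49×10^-3 A/m²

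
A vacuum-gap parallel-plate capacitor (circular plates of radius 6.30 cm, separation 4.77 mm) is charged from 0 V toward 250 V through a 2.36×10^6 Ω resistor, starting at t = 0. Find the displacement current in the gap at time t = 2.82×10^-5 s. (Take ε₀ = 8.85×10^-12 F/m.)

C = ε₀A/d = (8.85×10^-12)(0.01247)/(4.77×10^-3) = 2.314×10^-11 F and τ = RC = 5.461×10^-5 s. I_d in the gap equals the RC charging current.
I_d(t) = (V₀/R) e^(−t/τ) = 1.059×10^-4 · e^(−0.5164) = 6.32×10^-5 A.

6.32×10^-5 A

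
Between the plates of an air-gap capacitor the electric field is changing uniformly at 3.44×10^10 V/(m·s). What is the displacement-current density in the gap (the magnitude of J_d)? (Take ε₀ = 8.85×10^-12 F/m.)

0.304 A/m²

The displacement-current density is ε₀ ∂E/∂t = (8.85×10^-12)(3.44×10^10) = 0.304 A/m².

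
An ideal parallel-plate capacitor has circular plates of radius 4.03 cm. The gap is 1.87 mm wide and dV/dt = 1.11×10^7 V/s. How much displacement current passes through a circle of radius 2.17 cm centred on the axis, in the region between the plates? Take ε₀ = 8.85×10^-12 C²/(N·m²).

7.77×10^-5 A

I_d = C dV/dt with C = ε₀πR²/d = 2.415×10^-11 F, so I_d = (2.415×10^-11)(1.11×10^7) = 2.681×10^-4 A.
The field is uniform, so I_d,enc = I_d (r/R)² = (2.681×10^-4)(2.17/4.03)² = 7.77×10^-5 A.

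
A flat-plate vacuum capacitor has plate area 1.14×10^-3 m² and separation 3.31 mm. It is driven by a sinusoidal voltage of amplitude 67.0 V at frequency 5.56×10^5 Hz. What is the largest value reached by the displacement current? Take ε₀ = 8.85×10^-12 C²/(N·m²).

7.13×10^-4 A

C = ε₀A/d = (8.85×10^-12)(1.14×10^-3)/(3.31×10^-3) = 3.048×10^-12 F; ω = 2πf = 3.493×10^6 rad/s.
I_d = C dV/dt, so |I_d|_max = C V₀ ω = (3.048×10^-12)(67.0)(3.493×10^6) = 7.13×10^-4 A.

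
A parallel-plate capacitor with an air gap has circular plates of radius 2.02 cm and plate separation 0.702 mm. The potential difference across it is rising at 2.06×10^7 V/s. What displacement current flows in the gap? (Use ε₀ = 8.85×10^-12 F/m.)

3.33×10^-4 A

C = ε₀A/d = (8.85×10^-12)(1.282×10^-3)/(7.02×10^-4) = 1.616×10^-11 F.
I_d = C dV/dt = (1.616×10^-11)(2.06×10^7) = 3.33×10^-4 A.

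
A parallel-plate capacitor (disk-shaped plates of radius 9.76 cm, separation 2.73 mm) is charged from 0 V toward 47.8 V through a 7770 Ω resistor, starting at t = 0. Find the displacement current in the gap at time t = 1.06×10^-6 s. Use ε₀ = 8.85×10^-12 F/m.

1.51×10^-3 A

C = ε₀A/d = (8.85×10^-12)(0.02993)/(2.73×10^-3) = 9.703×10^-11 F, so τ = RC = 7.539×10^-7 s.
The conduction current is I(t) = (V₀/R) e^(−t/τ), and the displacement current between the plates equals it.
t/τ = 1.406; I_d = (47.8/7770) · e^(−1.406) = (6.152×10^-3)(0.2451) = 1.51×10^-3 A.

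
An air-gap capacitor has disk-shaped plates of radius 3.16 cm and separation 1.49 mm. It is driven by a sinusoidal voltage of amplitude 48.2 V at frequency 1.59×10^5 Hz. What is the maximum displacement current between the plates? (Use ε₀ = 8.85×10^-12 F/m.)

The displacement current equals the conduction current C dV/dt, which peaks at C V₀ ω.
With C = ε₀A/d = (8.85×10^-12)(3.137×10^-3)/(1.49×10^-3) = 1.863×10^-11 F and ω = 2πf = 9.990×10^5 rad/s, I_d,max = (1.863×10^-11)(48.2)(9.990×10^5) = 8.97×10^-4 A.

8.97×10^-4 A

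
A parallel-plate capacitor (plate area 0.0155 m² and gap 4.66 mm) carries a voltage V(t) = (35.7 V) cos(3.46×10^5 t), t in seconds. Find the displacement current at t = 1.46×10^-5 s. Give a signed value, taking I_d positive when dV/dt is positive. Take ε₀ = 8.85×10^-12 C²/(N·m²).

3.43×10^-4 A

C = ε₀A/d = (8.85×10^-12)(0.0155)/(4.66×10^-3) = 2.944×10^-11 F. dV/dt = V₀ω·−sin(ωt); at ωt = 5.0516 rad this factor is 0.9430.
I_d = C dV/dt = (2.944×10^-11)(35.7)(3.46×10^5)(0.9430) = 3.43×10^-4 A.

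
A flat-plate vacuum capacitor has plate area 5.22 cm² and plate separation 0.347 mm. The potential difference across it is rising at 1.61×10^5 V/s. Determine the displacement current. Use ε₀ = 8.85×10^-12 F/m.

2.14×10^-6 A

C = ε₀A/d = (8.85×10^-12)(5.22×10^-4)/(3.47×10^-4) = 1.331×10^-11 F.
I_d = C dV/dt = (1.331×10^-11)(1.61×10^5) = 2.14×10^-6 A.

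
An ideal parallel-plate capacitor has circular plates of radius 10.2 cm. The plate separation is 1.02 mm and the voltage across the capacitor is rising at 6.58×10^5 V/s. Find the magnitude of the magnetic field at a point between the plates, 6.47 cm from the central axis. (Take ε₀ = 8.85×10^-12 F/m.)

With E = V/d, dE/dt = 6.451×10^8 V/(m·s) and πR² = 0.03269 m², giving I_d = ε₀ πR² dE/dt = 1.866×10^-4 A.
∮B·dl = μ₀ I_d,enc with I_d,enc = I_d r²/R² = 7.508×10^-5 A; so B = μ₀ I_d,enc/(2πr) = 2.32×10^-10 T.

2.32×10^-10 T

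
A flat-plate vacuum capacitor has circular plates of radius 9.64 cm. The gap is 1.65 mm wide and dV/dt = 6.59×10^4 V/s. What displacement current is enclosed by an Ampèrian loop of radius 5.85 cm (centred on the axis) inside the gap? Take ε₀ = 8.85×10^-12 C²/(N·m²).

With E = V/d, dE/dt = 3.994×10^7 V/(m·s) and πR² = 0.02919 m², giving I_d = ε₀ πR² dE/dt = 1.032×10^-5 A.
Through an area πr² the displacement current is I_d·(πr²/πR²) = I_d (r/R)² = 3.80×10^-6 A.

3.80×10^-6 A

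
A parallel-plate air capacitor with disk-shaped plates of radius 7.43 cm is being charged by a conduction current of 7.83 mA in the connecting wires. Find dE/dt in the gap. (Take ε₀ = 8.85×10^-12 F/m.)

5.10×10^10 V/(m·s)

The displacement current between the plates equals the conduction current, I_d = 7.83 mA.
Since I_d = ε₀ A dE/dt, dE/dt = I_d/(ε₀A) = (7.83×10^-3)/((8.85×10^-12)(0.01734)) = 5.10×10^10 V/(m·s).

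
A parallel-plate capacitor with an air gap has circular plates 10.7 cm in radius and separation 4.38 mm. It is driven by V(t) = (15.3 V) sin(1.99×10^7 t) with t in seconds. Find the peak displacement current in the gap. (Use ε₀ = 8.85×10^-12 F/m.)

The displacement current equals the conduction current C dV/dt, which peaks at C V₀ ω.
With C = ε₀A/d = (8.85×10^-12)(0.03597)/(4.38×10^-3) = 7.268×10^-11 F and ω = 1.99×10^7 rad/s, I_d,max = (7.268×10^-11)(15.3)(1.99×10^7) = 0.0221 A.

0.0221 A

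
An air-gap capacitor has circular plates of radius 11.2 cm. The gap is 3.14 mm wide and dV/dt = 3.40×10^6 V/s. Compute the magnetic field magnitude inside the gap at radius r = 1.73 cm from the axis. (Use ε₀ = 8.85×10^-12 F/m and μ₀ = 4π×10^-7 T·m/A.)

I_d = C dV/dt with C = ε₀πR²/d = 1.111×10^-10 F, so I_d = (1.111×10^-10)(3.40×10^6) = 3.777×10^-4 A.
An Ampèrian loop of radius r encloses a fraction (r/R)² of I_d. Then B·2πr = μ₀ I_d (r/R)², giving B = μ₀ I_d r/(2πR²) = 1.04×10^-10 T.

1.04×10^-10 T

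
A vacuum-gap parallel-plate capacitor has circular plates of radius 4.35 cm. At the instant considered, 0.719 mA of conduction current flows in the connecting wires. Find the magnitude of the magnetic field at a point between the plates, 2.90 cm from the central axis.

No conduction current crosses the gap, so I_d there equals the 7.19×10^-4 A in the leads.
For r < R the Ampère–Maxwell law gives B(2πr) = μ₀ I_d (r²/R²), so B = μ₀ I_d r/(2πR²) = (4π×10^-7)(7.19×10^-4)(0.0290)/(2π·0.0435²) = 2.20×10^-9 T.

2.20×10^-9 T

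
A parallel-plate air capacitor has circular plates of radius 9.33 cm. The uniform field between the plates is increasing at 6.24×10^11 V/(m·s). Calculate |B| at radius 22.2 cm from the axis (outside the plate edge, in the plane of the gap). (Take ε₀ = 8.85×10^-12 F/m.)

1.36×10^-7 T

I_d = ε₀ dΦ_E/dt = ε₀ πR² (dE/dt) = (8.85×10^-12)(0.02735)(6.24×10^11) = 0.1510 A through the full plate area.
Outside the plates the loop encloses all of I_d, so B·2πr = μ₀ I_d and B = 1.36×10^-7 T.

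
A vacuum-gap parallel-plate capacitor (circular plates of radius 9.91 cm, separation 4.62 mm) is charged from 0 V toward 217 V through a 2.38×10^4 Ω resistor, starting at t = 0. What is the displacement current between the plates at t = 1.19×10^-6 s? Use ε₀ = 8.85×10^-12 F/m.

C = ε₀A/d = (8.85×10^-12)(0.03085)/(4.62×10^-3) = 5.910×10^-11 F, so τ = RC = 1.407×10^-6 s.
The conduction current is I(t) = (V₀/R) e^(−t/τ), and the displacement current between the plates equals it.
t/τ = 0.8458; I_d = (217/2.38×10^4) · e^(−0.8458) = (9.118×10^-3)(0.4292) = 3.91×10^-3 A.

3.91×10^-3 A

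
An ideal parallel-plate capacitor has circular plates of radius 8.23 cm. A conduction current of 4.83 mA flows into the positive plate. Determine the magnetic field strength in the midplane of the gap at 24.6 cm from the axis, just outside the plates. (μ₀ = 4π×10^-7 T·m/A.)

Between the plates the displacement current equals the wire current: I_d = 4.83 mA = 4.83×10^-3 A.
Outside the plates the loop encloses all of I_d, so B·2πr = μ₀ I_d and B = 3.93×10^-9 T.

3.93×10^-9 T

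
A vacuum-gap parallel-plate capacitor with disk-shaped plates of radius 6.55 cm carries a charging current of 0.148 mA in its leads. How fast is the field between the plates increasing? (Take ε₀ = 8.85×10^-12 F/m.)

1.24×10^9 V/(m·s)

Charge continuity gives I_d = I = 1.48×10^-4 A between the plates.
Then dE/dt = I_d/(ε₀A) = 1.24×10^9 V/(m·s).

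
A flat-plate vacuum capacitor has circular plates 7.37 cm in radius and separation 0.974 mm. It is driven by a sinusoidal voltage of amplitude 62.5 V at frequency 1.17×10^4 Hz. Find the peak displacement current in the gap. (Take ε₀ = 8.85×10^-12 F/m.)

C = ε₀A/d = (8.85×10^-12)(0.01706)/(9.74×10^-4) = 1.550×10^-10 F; ω = 2πf = 7.351×10^4 rad/s.
I_d = C dV/dt, so |I_d|_max = C V₀ ω = (1.550×10^-10)(62.5)(7.351×10^4) = 7.12×10^-4 A.

7.12×10^-4 A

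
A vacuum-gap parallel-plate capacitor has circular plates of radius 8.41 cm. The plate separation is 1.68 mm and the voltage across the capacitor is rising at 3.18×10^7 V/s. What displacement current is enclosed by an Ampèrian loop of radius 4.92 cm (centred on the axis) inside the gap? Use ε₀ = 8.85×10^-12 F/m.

With E = V/d, dE/dt = 1.893×10^10 V/(m·s) and πR² = 0.02222 m², giving I_d = ε₀ πR² dE/dt = 3.723×10^-3 A.
Since J_d is uniform, the enclosed fraction is (r/R)² = 0.3422, giving I_d,enc = 1.27×10^-3 A.

1.27×10^-3 A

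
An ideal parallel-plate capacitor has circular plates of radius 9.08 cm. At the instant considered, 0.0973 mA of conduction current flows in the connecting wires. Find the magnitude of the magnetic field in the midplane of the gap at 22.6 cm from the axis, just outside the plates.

8.61×10^-11 T

No conduction current crosses the gap, so I_d there equals the 9.73×10^-5 A in the leads.
Outside the plates the loop encloses all of I_d, so B·2πr = μ₀ I_d and B = 8.61×10^-11 T.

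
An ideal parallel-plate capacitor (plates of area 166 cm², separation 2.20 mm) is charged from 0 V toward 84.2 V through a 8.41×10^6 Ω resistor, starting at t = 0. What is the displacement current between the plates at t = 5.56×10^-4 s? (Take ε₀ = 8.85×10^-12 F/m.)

C = ε₀A/d = (8.85×10^-12)(0.0166)/(2.20×10^-3) = 6.678×10^-11 F, so τ = RC = 5.616×10^-4 s.
The conduction current is I(t) = (V₀/R) e^(−t/τ), and the displacement current between the plates equals it.
t/τ = 0.9900; I_d = (84.2/8.41×10^6) · e^(−0.9900) = (1.001×10^-5)(0.3716) = 3.72×10^-6 A.

3.72×10^-6 A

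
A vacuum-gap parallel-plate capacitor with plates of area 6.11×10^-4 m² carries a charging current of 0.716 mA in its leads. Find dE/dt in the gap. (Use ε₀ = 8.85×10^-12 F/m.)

Charge continuity gives I_d = I = 7.16×10^-4 A between the plates.
Inverting I_d = ε₀ A dE/dt gives dE/dt = 7.16×10^-4 / (8.85×10^-12 · 6.11×10^-4) = 1.32×10^11 V/(m·s).

1.32×10^11 V/(m·s)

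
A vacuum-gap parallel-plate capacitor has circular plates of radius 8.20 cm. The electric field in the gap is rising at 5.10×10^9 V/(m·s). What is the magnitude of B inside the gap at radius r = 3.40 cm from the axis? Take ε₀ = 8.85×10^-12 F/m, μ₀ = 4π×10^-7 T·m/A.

I_d = ε₀ dΦ_E/dt = ε₀ πR² (dE/dt) = (8.85×10^-12)(0.02112)(5.10×10^9) = 9.533×10^-4 A through the full plate area.
∮B·dl = μ₀ I_d,enc with I_d,enc = I_d r²/R² = 1.639×10^-4 A; so B = μ₀ I_d,enc/(2πr) = 9.64×10^-10 T.

9.64×10^-10 T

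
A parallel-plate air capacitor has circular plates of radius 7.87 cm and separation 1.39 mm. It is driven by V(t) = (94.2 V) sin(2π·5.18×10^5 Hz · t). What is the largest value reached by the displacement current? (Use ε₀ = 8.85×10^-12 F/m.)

0.0380 A

C = ε₀A/d = (8.85×10^-12)(0.01946)/(1.39×10^-3) = 1.239×10^-10 F; ω = 2πf = 3.255×10^6 rad/s.
I_d = C dV/dt, so |I_d|_max = C V₀ ω = (1.239×10^-10)(94.2)(3.255×10^6) = 0.0380 A.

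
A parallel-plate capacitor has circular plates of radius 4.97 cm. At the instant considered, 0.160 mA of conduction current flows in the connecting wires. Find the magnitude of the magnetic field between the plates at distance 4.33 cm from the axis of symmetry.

By continuity the displacement current in the gap matches the conduction current: I_d = 1.60×10^-4 A.
An Ampèrian loop of radius r encloses a fraction (r/R)² of I_d. Then B·2πr = μ₀ I_d (r/R)², giving B = μ₀ I_d r/(2πR²) = 5.61×10^-10 T.

5.61×10^-10 T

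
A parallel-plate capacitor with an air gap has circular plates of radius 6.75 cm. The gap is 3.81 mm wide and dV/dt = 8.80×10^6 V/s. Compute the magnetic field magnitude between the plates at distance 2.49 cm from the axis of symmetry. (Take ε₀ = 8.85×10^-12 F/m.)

With E = V/d, dE/dt = 2.310×10^9 V/(m·s) and πR² = 0.01431 m², giving I_d = ε₀ πR² dE/dt = 2.925×10^-4 A.
An Ampèrian loop of radius r encloses a fraction (r/R)² of I_d. Then B·2πr = μ₀ I_d (r/R)², giving B = μ₀ I_d r/(2πR²) = 3.20×10^-10 T.

3.20×10^-10 T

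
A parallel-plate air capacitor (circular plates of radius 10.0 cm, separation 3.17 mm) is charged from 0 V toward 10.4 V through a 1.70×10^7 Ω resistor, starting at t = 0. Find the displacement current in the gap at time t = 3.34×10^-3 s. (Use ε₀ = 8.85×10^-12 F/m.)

C = ε₀A/d = (8.85×10^-12)(0.03142)/(3.17×10^-3) = 8.772×10^-11 F and τ = RC = 1.491×10^-3 s. I_d in the gap equals the RC charging current.
I_d(t) = (V₀/R) e^(−t/τ) = 6.118×10^-7 · e^(−2.240) = 6.51×10^-8 A.

6.51×10^-8 A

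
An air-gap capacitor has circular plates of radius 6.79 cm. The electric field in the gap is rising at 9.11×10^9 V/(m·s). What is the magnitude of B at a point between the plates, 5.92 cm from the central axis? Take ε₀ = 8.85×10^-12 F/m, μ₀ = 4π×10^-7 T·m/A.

3.00×10^-9 T

I_d = ε₀ dΦ_E/dt = ε₀ πR² (dE/dt) = (8.85×10^-12)(0.01448)(9.11×10^9) = 1.167×10^-3 A through the full plate area.
For r < R the Ampère–Maxwell law gives B(2πr) = μ₀ I_d (r²/R²), so B = μ₀ I_d r/(2πR²) = (4π×10^-7)(1.167×10^-3)(0.0592)/(2π·0.0679²) = 3.00×10^-9 T.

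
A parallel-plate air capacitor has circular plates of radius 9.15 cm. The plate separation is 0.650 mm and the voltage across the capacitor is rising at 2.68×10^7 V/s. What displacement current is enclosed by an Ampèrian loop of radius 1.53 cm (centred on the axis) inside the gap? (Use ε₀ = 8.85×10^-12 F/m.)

dE/dt = (dV/dt)/d = 4.123×10^10 V/(m·s); I_d = ε₀(πR²)(dE/dt) = (8.85×10^-12)(0.02630)(4.123×10^10) = 9.596×10^-3 A.
The field is uniform, so I_d,enc = I_d (r/R)² = (9.596×10^-3)(1.53/9.15)² = 2.68×10^-4 A.

2.68×10^-4 A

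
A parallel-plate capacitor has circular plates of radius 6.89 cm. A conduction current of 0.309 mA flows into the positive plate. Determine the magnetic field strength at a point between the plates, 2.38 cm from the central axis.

3.10×10^-10 T

No conduction current crosses the gap, so I_d there equals the 3.09×10^-4 A in the leads.
For r < R the Ampère–Maxwell law gives B(2πr) = μ₀ I_d (r²/R²), so B = μ₀ I_d r/(2πR²) = (4π×10^-7)(3.09×10^-4)(0.0238)/(2π·0.0689²) = 3.10×10^-10 T.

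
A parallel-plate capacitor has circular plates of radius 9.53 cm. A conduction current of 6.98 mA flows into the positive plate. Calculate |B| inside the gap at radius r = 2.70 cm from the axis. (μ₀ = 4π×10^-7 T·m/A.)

4.15×10^-9 T

By continuity the displacement current in the gap matches the conduction current: I_d = 6.98×10^-3 A.
For r < R the Ampère–Maxwell law gives B(2πr) = μ₀ I_d (r²/R²), so B = μ₀ I_d r/(2πR²) = (4π×10^-7)(6.98×10^-3)(0.0270)/(2π·0.0953²) = 4.15×10^-9 T.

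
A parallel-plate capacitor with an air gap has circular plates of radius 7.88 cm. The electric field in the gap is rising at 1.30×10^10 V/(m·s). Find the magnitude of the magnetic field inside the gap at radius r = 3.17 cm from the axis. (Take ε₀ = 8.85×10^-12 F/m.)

Through the whole plate area (πR² = 0.01951 m²), I_d = ε₀ πR² dE/dt = 2.245×10^-3 A.
For r < R the Ampère–Maxwell law gives B(2πr) = μ₀ I_d (r²/R²), so B = μ₀ I_d r/(2πR²) = (4π×10^-7)(2.245×10^-3)(0.0317)/(2π·0.0788²) = 2.29×10^-9 T.

2.29×10^-9 T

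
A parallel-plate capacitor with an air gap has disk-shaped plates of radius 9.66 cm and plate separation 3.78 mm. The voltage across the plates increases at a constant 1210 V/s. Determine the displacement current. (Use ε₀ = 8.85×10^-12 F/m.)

8.31×10^-8 A

The displacement current equals the charging current C dV/dt. With C = ε₀A/d = (8.85×10^-12)(0.02932)/(3.78×10^-3) = 6.865×10^-11 F, I_d = (6.865×10^-11)(1210) = 8.31×10^-8 A.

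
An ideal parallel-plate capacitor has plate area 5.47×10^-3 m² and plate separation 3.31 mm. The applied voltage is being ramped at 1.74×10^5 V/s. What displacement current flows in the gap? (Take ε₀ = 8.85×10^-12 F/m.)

E = V/d so dE/dt = (dV/dt)/d = 5.257×10^7 V/(m·s), and I_d = ε₀ A dE/dt = (8.85×10^-12)(5.47×10^-3)(5.257×10^7) = 2.54×10^-6 A.

2.54×10^-6 A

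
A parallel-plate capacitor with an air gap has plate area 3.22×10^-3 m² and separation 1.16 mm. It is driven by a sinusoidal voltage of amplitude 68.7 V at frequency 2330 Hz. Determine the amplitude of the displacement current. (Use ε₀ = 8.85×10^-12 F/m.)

2.47×10^-5 A

(dE/dt)_max = V₀ω/d = 8.670×10^8 V/(m·s); ω = 2πf = 1.464×10^4 rad/s.
I_d,max = ε₀ A (dE/dt)_max = (8.85×10^-12)(3.22×10^-3)(8.670×10^8) = 2.47×10^-5 A.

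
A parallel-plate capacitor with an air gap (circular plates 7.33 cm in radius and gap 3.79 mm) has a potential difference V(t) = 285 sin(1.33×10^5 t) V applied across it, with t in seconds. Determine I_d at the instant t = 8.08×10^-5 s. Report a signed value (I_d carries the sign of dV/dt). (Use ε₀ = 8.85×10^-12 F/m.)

dV/dt = (285)(1.33×10^5)·cos(10.7464) = -9.348×10^6 V/s.
I_d = C dV/dt with C = ε₀A/d = (8.85×10^-12)(0.01688)/(3.79×10^-3) = 3.942×10^-11 F, so I_d = (3.942×10^-11)(-9.348×10^6) = -3.68×10^-4 A.

-3.68×10^-4 A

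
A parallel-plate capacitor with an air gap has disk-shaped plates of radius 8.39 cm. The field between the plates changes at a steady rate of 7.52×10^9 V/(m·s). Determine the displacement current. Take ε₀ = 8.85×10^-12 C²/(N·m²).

1.47×10^-3 A

With a uniform field, Φ_E = EA, so I_d = ε₀ A dE/dt = 1.47×10^-3 A.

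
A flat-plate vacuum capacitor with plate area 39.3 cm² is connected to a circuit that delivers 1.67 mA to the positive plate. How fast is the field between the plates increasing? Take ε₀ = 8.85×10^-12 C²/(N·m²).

Charge continuity gives I_d = I = 1.67×10^-3 A between the plates.
Inverting I_d = ε₀ A dE/dt gives dE/dt = 1.67×10^-3 / (8.85×10^-12 · 3.93×10^-3) = 4.80×10^10 V/(m·s).

4.80×10^10 V/(m·s)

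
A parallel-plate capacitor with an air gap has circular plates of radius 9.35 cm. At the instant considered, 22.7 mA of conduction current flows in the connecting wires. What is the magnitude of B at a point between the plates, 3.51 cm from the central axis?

By continuity the displacement current in the gap matches the conduction current: I_d = 0.0227 A.
An Ampèrian loop of radius r encloses a fraction (r/R)² of I_d. Then B·2πr = μ₀ I_d (r/R)², giving B = μ₀ I_d r/(2πR²) = 1.82×10^-8 T.

1.82×10^-8 T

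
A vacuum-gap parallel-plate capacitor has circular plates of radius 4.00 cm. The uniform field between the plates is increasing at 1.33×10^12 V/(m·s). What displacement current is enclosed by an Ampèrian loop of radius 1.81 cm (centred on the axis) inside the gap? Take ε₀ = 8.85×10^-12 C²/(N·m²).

0.0121 A

I_d = ε₀ dΦ_E/dt = ε₀ πR² (dE/dt) = (8.85×10^-12)(5.027×10^-3)(1.33×10^12) = 0.05917 A through the full plate area.
Since J_d is uniform, the enclosed fraction is (r/R)² = 0.2048, giving I_d,enc = 0.0121 A.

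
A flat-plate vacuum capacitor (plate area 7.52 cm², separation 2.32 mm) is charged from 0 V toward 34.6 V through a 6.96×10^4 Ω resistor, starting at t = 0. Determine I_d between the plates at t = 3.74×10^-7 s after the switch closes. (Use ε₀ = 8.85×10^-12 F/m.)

7.64×10^-5 A

With C = ε₀A/d = (8.85×10^-12)(7.52×10^-4)/(2.32×10^-3) = 2.869×10^-12 F, the time constant is τ = RC = 1.997×10^-7 s, so t/τ = 1.873 and e^(−t/τ) = 0.1537.
I_d = I_cond = (V₀/R) e^(−t/τ) = (4.971×10^-4)(0.1537) = 7.64×10^-5 A.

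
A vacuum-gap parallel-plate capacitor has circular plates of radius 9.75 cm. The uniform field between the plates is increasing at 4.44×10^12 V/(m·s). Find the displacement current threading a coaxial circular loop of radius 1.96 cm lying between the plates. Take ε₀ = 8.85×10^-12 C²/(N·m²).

0.0474 A

I_d = ε₀ dΦ_E/dt = ε₀ πR² (dE/dt) = (8.85×10^-12)(0.02986)(4.44×10^12) = 1.173 A through the full plate area.
Since J_d is uniform, the enclosed fraction is (r/R)² = 0.04041, giving I_d,enc = 0.0474 A.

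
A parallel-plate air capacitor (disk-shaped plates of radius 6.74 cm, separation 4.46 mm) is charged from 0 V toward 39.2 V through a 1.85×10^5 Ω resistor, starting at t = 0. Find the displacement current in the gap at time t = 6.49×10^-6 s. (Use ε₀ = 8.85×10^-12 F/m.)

6.14×10^-5 A

C = ε₀A/d = (8.85×10^-12)(0.01427)/(4.46×10^-3) = 2.832×10^-11 F and τ = RC = 5.239×10^-6 s. I_d in the gap equals the RC charging current.
I_d(t) = (V₀/R) e^(−t/τ) = 2.119×10^-4 · e^(−1.239) = 6.14×10^-5 A.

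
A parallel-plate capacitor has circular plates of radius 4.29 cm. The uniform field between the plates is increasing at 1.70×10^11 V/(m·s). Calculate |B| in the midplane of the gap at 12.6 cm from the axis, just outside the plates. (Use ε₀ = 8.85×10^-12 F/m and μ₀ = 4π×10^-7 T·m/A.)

1.38×10^-8 T

Through the whole plate area (πR² = 5.782×10^-3 m²), I_d = ε₀ πR² dE/dt = 8.699×10^-3 A.
For r ≥ R the full I_d is enclosed: B = μ₀ I_d/(2πr) = (4π×10^-7)(8.699×10^-3)/(2π·0.126) = 1.38×10^-8 T.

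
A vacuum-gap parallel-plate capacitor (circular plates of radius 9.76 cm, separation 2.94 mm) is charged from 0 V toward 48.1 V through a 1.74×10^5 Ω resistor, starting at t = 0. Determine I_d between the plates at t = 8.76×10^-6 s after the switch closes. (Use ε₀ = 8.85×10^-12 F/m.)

C = ε₀A/d = (8.85×10^-12)(0.02993)/(2.94×10^-3) = 9.010×10^-11 F and τ = RC = 1.568×10^-5 s. I_d in the gap equals the RC charging current.
I_d(t) = (V₀/R) e^(−t/τ) = 2.764×10^-4 · e^(−0.5587) = 1.58×10^-4 A.

1.58×10^-4 A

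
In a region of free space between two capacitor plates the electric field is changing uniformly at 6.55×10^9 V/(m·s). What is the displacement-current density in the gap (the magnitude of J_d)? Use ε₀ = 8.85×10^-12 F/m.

0.0580 A/m²

The displacement-current density is ε₀ ∂E/∂t = (8.85×10^-12)(6.55×10^9) = 0.0580 A/m².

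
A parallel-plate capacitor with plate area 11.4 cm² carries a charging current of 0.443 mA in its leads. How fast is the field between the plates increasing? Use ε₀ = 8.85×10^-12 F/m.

4.39×10^10 V/(m·s)

The displacement current between the plates equals the conduction current, I_d = 0.443 mA.
Then dE/dt = I_d/(ε₀A) = 4.39×10^10 V/(m·s).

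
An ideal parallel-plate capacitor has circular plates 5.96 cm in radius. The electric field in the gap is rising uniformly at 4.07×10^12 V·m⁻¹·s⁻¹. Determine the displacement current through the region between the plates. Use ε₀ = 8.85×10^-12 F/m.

I_d = ε₀ A (dE/dt) = (8.85×10^-12)(0.01116 m²)(4.07×10^12) = 0.402 A.

0.402 A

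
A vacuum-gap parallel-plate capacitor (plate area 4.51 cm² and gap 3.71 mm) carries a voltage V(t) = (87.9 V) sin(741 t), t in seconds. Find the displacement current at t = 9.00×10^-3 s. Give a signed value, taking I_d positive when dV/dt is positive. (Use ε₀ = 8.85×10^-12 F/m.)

6.49×10^-8 A

dV/dt = (87.9)(741)·cos(6.669) = 6.035×10^4 V/s.
I_d = C dV/dt with C = ε₀A/d = (8.85×10^-12)(4.51×10^-4)/(3.71×10^-3) = 1.076×10^-12 F, so I_d = (1.076×10^-12)(6.035×10^4) = 6.49×10^-8 A.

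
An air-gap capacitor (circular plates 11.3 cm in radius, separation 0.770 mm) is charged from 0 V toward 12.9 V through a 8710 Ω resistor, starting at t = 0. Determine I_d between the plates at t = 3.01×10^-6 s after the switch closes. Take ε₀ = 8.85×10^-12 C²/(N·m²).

7.00×10^-4 A

C = ε₀A/d = (8.85×10^-12)(0.04011)/(7.70×10^-4) = 4.610×10^-10 F, so τ = RC = 4.015×10^-6 s.
The conduction current is I(t) = (V₀/R) e^(−t/τ), and the displacement current between the plates equals it.
t/τ = 0.7497; I_d = (12.9/8710) · e^(−0.7497) = (1.481×10^-3)(0.4725) = 7.00×10^-4 A.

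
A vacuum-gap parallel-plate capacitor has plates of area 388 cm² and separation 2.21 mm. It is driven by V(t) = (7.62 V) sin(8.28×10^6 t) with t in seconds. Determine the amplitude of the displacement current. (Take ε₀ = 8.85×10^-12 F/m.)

9.80×10^-3 A

C = ε₀A/d = (8.85×10^-12)(0.0388)/(2.21×10^-3) = 1.554×10^-10 F; ω = 8.28×10^6 rad/s.
I_d = C dV/dt, so |I_d|_max = C V₀ ω = (1.554×10^-10)(7.62)(8.28×10^6) = 9.80×10^-3 A.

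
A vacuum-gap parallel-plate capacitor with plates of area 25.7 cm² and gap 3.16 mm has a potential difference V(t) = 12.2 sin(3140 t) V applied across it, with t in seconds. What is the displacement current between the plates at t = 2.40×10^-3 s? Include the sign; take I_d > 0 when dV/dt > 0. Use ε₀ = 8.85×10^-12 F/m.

8.62×10^-8 A

dV/dt = (12.2)(3140)·cos(7.536) = 1.198×10^4 V/s.
I_d = C dV/dt with C = ε₀A/d = (8.85×10^-12)(2.57×10^-3)/(3.16×10^-3) = 7.198×10^-12 F, so I_d = (7.198×10^-12)(1.198×10^4) = 8.62×10^-8 A.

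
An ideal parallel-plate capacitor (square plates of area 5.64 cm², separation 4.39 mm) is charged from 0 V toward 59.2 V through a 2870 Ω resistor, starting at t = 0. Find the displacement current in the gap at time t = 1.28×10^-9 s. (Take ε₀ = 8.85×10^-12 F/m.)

0.0139 A

C = ε₀A/d = (8.85×10^-12)(5.64×10^-4)/(4.39×10^-3) = 1.137×10^-12 F and τ = RC = 3.263×10^-9 s. I_d in the gap equals the RC charging current.
I_d(t) = (V₀/R) e^(−t/τ) = 0.02063 · e^(−0.3923) = 0.0139 A.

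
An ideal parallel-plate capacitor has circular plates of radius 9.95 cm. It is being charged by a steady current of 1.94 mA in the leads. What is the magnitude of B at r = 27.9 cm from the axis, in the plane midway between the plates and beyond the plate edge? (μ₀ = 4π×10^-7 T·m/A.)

No conduction current crosses the gap, so I_d there equals the 1.94×10^-3 A in the leads.
Outside the plates the loop encloses all of I_d, so B·2πr = μ₀ I_d and B = 1.39×10^-9 T.

1.39×10^-9 T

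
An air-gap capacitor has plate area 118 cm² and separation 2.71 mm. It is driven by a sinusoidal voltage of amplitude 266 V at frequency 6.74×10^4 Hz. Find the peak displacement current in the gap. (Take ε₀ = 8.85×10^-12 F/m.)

4.34×10^-3 A

(dE/dt)_max = V₀ω/d = 4.157×10^10 V/(m·s); ω = 2πf = 4.235×10^5 rad/s.
I_d,max = ε₀ A (dE/dt)_max = (8.85×10^-12)(0.0118)(4.157×10^10) = 4.34×10^-3 A.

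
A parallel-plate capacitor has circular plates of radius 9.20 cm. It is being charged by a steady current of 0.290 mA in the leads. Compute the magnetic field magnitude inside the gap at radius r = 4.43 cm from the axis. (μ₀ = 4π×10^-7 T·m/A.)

No conduction current crosses the gap, so I_d there equals the 2.90×10^-4 A in the leads.
∮B·dl = μ₀ I_d,enc with I_d,enc = I_d r²/R² = 6.724×10^-5 A; so B = μ₀ I_d,enc/(2πr) = 3.04×10^-10 T.

3.04×10^-10 T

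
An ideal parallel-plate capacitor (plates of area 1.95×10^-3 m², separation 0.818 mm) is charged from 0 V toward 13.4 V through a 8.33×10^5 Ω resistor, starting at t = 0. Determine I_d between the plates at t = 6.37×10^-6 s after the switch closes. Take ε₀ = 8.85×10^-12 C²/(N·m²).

C = ε₀A/d = (8.85×10^-12)(1.95×10^-3)/(8.18×10^-4) = 2.110×10^-11 F and τ = RC = 1.758×10^-5 s. I_d in the gap equals the RC charging current.
I_d(t) = (V₀/R) e^(−t/τ) = 1.609×10^-5 · e^(−0.3623) = 1.12×10^-5 A.

1.12×10^-5 A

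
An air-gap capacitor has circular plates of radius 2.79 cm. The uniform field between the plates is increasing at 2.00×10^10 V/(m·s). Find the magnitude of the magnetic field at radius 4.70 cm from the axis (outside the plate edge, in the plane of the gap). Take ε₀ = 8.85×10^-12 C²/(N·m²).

Total displacement current: I_d = ε₀(πR²)(dE/dt) = (8.85×10^-12)(2.445×10^-3)(2.00×10^10) = 4.328×10^-4 A.
Outside the plates the loop encloses all of I_d, so B·2πr = μ₀ I_d and B = 1.84×10^-9 T.

1.84×10^-9 T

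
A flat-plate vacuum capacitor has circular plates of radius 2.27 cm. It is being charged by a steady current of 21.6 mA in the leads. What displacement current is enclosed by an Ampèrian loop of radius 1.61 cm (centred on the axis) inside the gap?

Between the plates the displacement current equals the wire current: I_d = 21.6 mA = 0.0216 A.
The field is uniform, so I_d,enc = I_d (r/R)² = (0.0216)(1.61/2.27)² = 0.0109 A.

0.0109 A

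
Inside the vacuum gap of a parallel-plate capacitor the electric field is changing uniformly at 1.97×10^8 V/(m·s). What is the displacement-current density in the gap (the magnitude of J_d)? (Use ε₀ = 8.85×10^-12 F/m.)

J_d = ε₀ ∂E/∂t, so J_d = 1.74×10^-3 A/m².

1.74×10^-3 A/m²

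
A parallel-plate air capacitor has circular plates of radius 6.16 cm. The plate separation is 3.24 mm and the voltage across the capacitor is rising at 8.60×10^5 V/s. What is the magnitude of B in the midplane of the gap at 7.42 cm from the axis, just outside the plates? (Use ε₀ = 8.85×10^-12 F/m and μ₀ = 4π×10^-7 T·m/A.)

7.55×10^-11 T

dE/dt = (dV/dt)/d = 2.654×10^8 V/(m·s); I_d = ε₀(πR²)(dE/dt) = (8.85×10^-12)(0.01192)(2.654×10^8) = 2.800×10^-5 A.
With r > R the enclosed displacement current is the full I_d; B = μ₀ I_d / (2πr) = 7.55×10^-11 T.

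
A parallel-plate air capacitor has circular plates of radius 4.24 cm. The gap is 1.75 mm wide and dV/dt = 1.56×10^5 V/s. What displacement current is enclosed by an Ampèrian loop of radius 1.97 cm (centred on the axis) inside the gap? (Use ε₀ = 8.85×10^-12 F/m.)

9.62×10^-7 A

I_d = C dV/dt with C = ε₀πR²/d = 2.856×10^-11 F, so I_d = (2.856×10^-11)(1.56×10^5) = 4.455×10^-6 A.
The field is uniform, so I_d,enc = I_d (r/R)² = (4.455×10^-6)(1.97/4.24)² = 9.62×10^-7 A.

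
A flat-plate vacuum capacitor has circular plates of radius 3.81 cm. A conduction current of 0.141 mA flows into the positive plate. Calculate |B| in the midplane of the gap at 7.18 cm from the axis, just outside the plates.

3.93×10^-10 T

By continuity the displacement current in the gap matches the conduction current: I_d = 1.41×10^-4 A.
For r ≥ R the full I_d is enclosed: B = μ₀ I_d/(2πr) = (4π×10^-7)(1.41×10^-4)/(2π·0.0718) = 3.93×10^-10 T.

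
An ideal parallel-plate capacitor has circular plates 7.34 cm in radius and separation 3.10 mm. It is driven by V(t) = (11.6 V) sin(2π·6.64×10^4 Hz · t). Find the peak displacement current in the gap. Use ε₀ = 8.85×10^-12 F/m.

C = ε₀A/d = (8.85×10^-12)(0.01693)/(3.10×10^-3) = 4.833×10^-11 F; ω = 2πf = 4.172×10^5 rad/s.
I_d = C dV/dt, so |I_d|_max = C V₀ ω = (4.833×10^-11)(11.6)(4.172×10^5) = 2.34×10^-4 A.

2.34×10^-4 A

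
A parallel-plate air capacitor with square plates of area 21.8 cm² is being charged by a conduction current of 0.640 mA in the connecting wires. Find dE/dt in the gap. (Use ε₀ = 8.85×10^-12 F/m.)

3.32×10^10 V/(m·s)

Charge continuity gives I_d = I = 6.40×10^-4 A between the plates.
Inverting I_d = ε₀ A dE/dt gives dE/dt = 6.40×10^-4 / (8.85×10^-12 · 2.18×10^-3) = 3.32×10^10 V/(m·s).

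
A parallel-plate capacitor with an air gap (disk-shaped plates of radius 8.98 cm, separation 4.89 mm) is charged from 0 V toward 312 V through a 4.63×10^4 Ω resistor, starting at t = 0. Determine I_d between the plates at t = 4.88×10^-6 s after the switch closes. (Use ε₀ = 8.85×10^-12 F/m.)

6.76×10^-4 A

With C = ε₀A/d = (8.85×10^-12)(0.02533)/(4.89×10^-3) = 4.584×10^-11 F, the time constant is τ = RC = 2.122×10^-6 s, so t/τ = 2.300 and e^(−t/τ) = 0.1003.
I_d = I_cond = (V₀/R) e^(−t/τ) = (6.739×10^-3)(0.1003) = 6.76×10^-4 A.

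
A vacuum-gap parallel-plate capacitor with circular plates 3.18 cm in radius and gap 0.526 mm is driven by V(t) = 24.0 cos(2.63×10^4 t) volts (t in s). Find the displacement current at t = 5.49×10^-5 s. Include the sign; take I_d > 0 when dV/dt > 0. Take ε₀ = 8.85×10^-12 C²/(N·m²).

dV/dt = (24.0)(2.63×10^4)·−sin(1.44387) = -6.261×10^5 V/s.
I_d = C dV/dt with C = ε₀A/d = (8.85×10^-12)(3.177×10^-3)/(5.26×10^-4) = 5.345×10^-11 F, so I_d = (5.345×10^-11)(-6.261×10^5) = -3.35×10^-5 A.

-3.35×10^-5 A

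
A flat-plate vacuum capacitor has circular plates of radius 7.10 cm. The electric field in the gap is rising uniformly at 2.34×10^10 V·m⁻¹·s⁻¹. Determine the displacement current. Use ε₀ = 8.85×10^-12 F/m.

With a uniform field, Φ_E = EA, so I_d = ε₀ A dE/dt = 3.28×10^-3 A.

3.28×10^-3 A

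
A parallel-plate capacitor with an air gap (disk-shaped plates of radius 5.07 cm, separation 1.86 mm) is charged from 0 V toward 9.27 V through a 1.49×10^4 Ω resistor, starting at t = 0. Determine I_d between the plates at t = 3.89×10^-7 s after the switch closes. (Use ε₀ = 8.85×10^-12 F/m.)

C = ε₀A/d = (8.85×10^-12)(8.075×10^-3)/(1.86×10^-3) = 3.842×10^-11 F and τ = RC = 5.725×10^-7 s. I_d in the gap equals the RC charging current.
I_d(t) = (V₀/R) e^(−t/τ) = 6.221×10^-4 · e^(−0.6795) = 3.15×10^-4 A.

3.15×10^-4 A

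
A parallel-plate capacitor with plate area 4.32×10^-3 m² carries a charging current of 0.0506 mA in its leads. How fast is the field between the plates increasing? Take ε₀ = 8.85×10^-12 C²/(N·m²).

Charge continuity gives I_d = I = 5.06×10^-5 A between the plates.
Inverting I_d = ε₀ A dE/dt gives dE/dt = 5.06×10^-5 / (8.85×10^-12 · 4.32×10^-3) = 1.32×10^9 V/(m·s).

1.32×10^9 V/(m·s)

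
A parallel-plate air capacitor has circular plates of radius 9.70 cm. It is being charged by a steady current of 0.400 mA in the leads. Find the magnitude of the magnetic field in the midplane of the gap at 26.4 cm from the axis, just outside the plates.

3.03×10^-10 T

Between the plates the displacement current equals the wire current: I_d = 0.400 mA = 4.00×10^-4 A.
Outside the plates the loop encloses all of I_d, so B·2πr = μ₀ I_d and B = 3.03×10^-10 T.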